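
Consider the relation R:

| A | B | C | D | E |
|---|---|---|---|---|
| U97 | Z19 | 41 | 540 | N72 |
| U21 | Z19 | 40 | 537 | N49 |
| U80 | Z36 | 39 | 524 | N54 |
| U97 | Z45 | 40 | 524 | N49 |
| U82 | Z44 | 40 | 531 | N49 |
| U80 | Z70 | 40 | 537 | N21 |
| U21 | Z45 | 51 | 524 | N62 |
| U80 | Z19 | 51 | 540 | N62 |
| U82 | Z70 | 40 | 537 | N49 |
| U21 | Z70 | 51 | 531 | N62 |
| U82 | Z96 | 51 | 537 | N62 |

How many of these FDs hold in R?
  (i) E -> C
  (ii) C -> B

1

(i) E -> C: every LHS value maps to a single RHS value — holds.
(ii) C -> B: C=40: 5 rows → B takes values {Z19, Z45, Z44, Z70} — violation; C=51: 4 rows → B takes values {Z45, Z19, Z70, Z96} — violation — fails.
1 of the 2 dependencies holds.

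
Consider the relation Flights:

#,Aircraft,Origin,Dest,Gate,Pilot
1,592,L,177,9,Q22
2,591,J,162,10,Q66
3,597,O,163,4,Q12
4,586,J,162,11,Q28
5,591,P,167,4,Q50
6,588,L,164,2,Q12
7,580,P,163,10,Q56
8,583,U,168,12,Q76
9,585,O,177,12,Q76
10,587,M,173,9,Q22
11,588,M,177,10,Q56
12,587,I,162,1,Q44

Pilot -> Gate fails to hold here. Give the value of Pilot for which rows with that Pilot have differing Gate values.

Pilot=Q22: rows 1, 10 → Gate = 9, 9 ✓
Pilot=Q66: row 2 → Gate = 10 ✓
Pilot=Q12: rows 3, 6 → Gate takes values {4, 2} — violation
Pilot=Q28: row 4 → Gate = 11 ✓
Pilot=Q50: row 5 → Gate = 4 ✓
Pilot=Q56: rows 7, 11 → Gate = 10, 10 ✓
Pilot=Q76: rows 8, 9 → Gate = 12, 12 ✓
Pilot=Q44: row 12 → Gate = 1 ✓
The only Pilot value with inconsistent Gate is Pilot=Q12.

Q12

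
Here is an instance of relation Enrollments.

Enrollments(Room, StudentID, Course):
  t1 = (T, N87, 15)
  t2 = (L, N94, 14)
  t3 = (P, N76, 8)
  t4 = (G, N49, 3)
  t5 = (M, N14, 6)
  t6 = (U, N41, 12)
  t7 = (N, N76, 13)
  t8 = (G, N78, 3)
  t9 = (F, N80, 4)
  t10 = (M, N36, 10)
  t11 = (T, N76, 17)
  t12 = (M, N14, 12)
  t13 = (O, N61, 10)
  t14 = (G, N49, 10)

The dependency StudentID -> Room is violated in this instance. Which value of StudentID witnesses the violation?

N76

StudentID=N87: row 1 → Room = T ✓
StudentID=N94: row 2 → Room = L ✓
StudentID=N76: rows 3, 7, 11 → Room takes values {P, N, T} — violation
StudentID=N49: rows 4, 14 → Room = G, G ✓
StudentID=N14: rows 5, 12 → Room = M, M ✓
StudentID=N41: row 6 → Room = U ✓
StudentID=N78: row 8 → Room = G ✓
StudentID=N80: row 9 → Room = F ✓
StudentID=N36: row 10 → Room = M ✓
StudentID=N61: row 13 → Room = O ✓
The only StudentID value with inconsistent Room is StudentID=N76.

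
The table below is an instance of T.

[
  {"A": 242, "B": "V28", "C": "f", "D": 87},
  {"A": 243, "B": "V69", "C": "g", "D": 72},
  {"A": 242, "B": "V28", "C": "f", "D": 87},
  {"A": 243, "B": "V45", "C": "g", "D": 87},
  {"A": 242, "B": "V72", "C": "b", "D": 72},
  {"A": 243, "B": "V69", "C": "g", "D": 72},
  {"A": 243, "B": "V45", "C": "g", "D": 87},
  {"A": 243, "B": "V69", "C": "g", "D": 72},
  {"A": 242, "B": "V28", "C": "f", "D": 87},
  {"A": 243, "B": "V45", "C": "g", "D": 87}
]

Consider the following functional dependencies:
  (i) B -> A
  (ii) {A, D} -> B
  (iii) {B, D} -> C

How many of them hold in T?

(i) B -> A: every LHS value maps to a single RHS value — holds.
(ii) {A, D} -> B: every LHS value maps to a single RHS value — holds.
(iii) {B, D} -> C: every LHS value maps to a single RHS value — holds.
3 of the 3 dependencies hold.

3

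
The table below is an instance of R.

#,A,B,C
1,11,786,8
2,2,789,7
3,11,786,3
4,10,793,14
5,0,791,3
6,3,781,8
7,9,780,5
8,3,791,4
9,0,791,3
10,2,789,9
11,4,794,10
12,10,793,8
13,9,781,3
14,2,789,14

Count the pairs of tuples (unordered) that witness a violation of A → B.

A=11: all 2 rows agree on B — 0 pairs.
A=2: all 3 rows agree on B — 0 pairs.
A=10: all 2 rows agree on B — 0 pairs.
A=0: all 2 rows agree on B — 0 pairs.
A=3: violating pairs (6,8) — 1 pair.
A=9: violating pairs (7,13) — 1 pair.

2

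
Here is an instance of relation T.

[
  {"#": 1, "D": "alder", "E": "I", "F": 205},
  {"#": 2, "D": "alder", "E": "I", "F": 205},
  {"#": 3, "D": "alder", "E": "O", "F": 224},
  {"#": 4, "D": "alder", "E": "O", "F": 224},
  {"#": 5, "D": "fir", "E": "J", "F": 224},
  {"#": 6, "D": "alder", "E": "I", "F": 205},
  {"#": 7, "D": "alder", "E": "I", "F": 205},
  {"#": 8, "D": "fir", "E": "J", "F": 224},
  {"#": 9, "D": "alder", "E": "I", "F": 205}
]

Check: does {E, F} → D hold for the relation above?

(E=I, F=205): rows 1, 2, 6, 7, 9 → D = alder, alder, alder, alder, alder ✓
(E=O, F=224): rows 3, 4 → D = alder, alder ✓
(E=J, F=224): rows 5, 8 → D = fir, fir ✓
Every {E, F} value is associated with a single D value, so {E, F} → D holds.

Yes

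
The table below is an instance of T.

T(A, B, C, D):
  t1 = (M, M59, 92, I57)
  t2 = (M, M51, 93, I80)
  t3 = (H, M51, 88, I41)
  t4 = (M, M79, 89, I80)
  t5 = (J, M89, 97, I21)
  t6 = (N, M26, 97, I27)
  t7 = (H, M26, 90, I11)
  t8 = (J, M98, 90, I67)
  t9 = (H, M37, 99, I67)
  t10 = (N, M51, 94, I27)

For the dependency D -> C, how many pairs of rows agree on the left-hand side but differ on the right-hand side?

3

D=I80: violating pairs (2,4) — 1 pair.
D=I27: violating pairs (6,10) — 1 pair.
D=I67: violating pairs (8,9) — 1 pair.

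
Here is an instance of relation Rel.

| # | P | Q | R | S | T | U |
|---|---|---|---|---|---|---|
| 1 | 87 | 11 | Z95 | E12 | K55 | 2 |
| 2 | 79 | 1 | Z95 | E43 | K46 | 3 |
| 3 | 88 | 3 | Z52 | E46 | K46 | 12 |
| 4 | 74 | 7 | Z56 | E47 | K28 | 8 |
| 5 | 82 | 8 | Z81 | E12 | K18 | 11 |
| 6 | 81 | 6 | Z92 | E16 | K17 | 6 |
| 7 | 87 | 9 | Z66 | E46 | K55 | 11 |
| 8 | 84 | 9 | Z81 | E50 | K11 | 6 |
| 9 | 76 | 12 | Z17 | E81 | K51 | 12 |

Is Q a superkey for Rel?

Rows 7 and 8 have the same Q value Q=9 but are distinct tuples, so Q does not determine every attribute — not a superkey.

No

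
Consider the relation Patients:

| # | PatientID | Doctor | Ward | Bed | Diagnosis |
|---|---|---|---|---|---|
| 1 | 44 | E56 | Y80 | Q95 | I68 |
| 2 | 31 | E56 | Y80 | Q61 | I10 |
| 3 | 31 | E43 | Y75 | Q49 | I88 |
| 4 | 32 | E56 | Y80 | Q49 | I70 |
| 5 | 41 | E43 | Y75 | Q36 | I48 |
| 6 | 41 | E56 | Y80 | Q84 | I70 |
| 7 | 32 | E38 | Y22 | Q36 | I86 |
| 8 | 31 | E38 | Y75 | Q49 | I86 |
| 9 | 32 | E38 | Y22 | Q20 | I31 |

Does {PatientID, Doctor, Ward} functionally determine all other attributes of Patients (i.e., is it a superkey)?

Rows 7 and 9 have the same {PatientID, Doctor, Ward} value (PatientID=32, Doctor=E38, Ward=Y22) but are distinct tuples, so {PatientID, Doctor, Ward} does not determine every attribute — not a superkey.

No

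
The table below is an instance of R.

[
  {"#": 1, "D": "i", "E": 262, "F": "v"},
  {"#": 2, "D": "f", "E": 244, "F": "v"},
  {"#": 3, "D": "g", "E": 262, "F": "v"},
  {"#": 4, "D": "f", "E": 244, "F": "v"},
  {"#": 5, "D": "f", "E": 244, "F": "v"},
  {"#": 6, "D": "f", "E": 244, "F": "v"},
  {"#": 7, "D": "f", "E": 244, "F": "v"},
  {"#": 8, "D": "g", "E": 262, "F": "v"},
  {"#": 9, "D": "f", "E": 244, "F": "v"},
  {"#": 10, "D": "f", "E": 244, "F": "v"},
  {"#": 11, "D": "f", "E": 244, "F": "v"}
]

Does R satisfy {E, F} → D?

No

(E=262, F=v): rows 1, 3, 8 → D takes values {i, g} — violation
(E=244, F=v): rows 2, 4, 5, 6, 7, 9, 10, 11 → D = f, f, f, f, f, f, f, f ✓
Two rows agree on {E, F} but differ on D, so {E, F} → D does not hold.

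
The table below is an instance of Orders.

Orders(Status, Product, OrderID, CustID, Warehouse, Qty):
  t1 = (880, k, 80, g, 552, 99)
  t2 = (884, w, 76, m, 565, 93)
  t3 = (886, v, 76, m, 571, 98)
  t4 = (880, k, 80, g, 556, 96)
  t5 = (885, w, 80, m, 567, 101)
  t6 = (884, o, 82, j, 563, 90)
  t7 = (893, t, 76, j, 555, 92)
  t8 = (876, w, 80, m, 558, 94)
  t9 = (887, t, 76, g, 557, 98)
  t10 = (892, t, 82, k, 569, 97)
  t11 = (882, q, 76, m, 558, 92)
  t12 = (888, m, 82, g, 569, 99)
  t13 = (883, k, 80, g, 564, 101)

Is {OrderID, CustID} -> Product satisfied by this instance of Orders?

(OrderID=80, CustID=g): rows 1, 4, 13 → Product = k, k, k ✓
(OrderID=76, CustID=m): rows 2, 3, 11 → Product takes values {w, v, q} — violation
(OrderID=80, CustID=m): rows 5, 8 → Product = w, w ✓
(OrderID=82, CustID=j): row 6 → Product = o ✓
(OrderID=76, CustID=j): row 7 → Product = t ✓
(OrderID=76, CustID=g): row 9 → Product = t ✓
(OrderID=82, CustID=k): row 10 → Product = t ✓
(OrderID=82, CustID=g): row 12 → Product = m ✓
Two rows agree on {OrderID, CustID} but differ on Product, so {OrderID, CustID} -> Product does not hold.

No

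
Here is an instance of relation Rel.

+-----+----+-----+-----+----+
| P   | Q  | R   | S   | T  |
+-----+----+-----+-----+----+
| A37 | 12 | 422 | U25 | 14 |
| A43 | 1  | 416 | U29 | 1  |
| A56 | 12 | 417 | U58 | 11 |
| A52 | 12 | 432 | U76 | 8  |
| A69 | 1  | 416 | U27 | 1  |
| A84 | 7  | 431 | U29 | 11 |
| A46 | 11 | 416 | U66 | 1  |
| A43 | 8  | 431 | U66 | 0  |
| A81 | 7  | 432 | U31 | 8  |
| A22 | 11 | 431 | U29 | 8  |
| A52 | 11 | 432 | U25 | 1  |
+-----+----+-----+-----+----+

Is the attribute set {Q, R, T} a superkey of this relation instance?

No

Two distinct rows share (Q=1, R=416, T=1), so {Q, R, T} does not determine every attribute — not a superkey.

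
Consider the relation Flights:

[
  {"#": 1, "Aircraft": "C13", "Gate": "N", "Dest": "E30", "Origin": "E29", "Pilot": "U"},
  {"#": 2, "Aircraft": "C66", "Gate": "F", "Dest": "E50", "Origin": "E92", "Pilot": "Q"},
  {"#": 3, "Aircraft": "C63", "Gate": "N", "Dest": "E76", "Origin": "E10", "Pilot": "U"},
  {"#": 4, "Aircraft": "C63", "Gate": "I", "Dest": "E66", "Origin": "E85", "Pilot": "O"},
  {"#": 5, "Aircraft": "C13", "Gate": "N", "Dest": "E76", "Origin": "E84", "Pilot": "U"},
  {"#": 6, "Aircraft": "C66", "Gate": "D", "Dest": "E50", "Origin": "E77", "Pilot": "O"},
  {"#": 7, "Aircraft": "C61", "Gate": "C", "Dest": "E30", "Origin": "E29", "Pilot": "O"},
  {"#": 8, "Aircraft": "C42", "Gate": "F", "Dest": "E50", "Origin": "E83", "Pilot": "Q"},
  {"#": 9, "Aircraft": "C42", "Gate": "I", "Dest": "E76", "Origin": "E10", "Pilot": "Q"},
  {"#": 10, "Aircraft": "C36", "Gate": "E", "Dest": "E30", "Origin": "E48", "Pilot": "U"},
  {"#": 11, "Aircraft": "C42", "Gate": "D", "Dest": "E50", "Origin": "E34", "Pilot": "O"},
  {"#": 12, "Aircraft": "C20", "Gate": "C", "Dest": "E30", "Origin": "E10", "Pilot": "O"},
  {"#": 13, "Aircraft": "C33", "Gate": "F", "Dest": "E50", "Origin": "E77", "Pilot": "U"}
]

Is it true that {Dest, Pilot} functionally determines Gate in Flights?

No

(Dest=E30, Pilot=U): rows 1, 10 → Gate takes values {N, E} — violation
(Dest=E50, Pilot=Q): rows 2, 8 → Gate = F, F ✓
(Dest=E76, Pilot=U): rows 3, 5 → Gate = N, N ✓
(Dest=E66, Pilot=O): row 4 → Gate = I ✓
(Dest=E50, Pilot=O): rows 6, 11 → Gate = D, D ✓
(Dest=E30, Pilot=O): rows 7, 12 → Gate = C, C ✓
(Dest=E76, Pilot=Q): row 9 → Gate = I ✓
(Dest=E50, Pilot=U): row 13 → Gate = F ✓
Two rows agree on {Dest, Pilot} but differ on Gate, so {Dest, Pilot} -> Gate does not hold.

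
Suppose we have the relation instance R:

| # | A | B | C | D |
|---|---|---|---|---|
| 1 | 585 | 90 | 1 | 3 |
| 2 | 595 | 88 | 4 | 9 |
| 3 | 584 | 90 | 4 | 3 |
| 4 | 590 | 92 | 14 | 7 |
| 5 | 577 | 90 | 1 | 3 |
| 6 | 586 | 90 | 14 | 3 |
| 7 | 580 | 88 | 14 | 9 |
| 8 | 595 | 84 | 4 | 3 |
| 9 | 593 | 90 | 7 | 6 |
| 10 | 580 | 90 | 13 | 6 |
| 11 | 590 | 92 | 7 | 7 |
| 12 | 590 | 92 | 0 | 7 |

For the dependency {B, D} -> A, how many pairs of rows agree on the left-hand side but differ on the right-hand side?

(B=90, D=3): violating pairs (1,3), (1,5), (1,6), (3,5), (3,6), (5,6) — 6 pairs.
(B=88, D=9): violating pairs (2,7) — 1 pair.
(B=92, D=7): all 3 rows agree on A — 0 pairs.
(B=90, D=6): violating pairs (9,10) — 1 pair.

8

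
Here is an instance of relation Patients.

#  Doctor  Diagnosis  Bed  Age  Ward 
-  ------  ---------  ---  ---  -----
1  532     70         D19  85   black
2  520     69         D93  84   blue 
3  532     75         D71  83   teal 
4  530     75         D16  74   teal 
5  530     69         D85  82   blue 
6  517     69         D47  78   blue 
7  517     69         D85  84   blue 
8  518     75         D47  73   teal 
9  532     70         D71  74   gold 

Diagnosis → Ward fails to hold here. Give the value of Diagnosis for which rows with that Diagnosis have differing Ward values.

Diagnosis=70: rows 1, 9 → Ward takes values {black, gold} — violation
Diagnosis=69: rows 2, 5, 6, 7 → Ward = blue, blue, blue, blue ✓
Diagnosis=75: rows 3, 4, 8 → Ward = teal, teal, teal ✓
The only Diagnosis value with inconsistent Ward is Diagnosis=70.

70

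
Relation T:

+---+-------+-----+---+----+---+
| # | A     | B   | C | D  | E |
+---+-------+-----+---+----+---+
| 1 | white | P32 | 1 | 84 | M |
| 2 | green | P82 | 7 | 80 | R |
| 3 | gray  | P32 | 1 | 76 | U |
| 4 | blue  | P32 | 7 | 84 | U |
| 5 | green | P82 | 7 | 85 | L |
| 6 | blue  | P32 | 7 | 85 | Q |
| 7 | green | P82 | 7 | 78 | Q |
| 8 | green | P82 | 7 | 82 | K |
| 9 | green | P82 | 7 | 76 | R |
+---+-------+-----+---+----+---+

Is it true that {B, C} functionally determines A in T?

No

(B=P32, C=1): rows 1, 3 → A takes values {white, gray} — violation
(B=P82, C=7): rows 2, 5, 7, 8, 9 → A = green, green, green, green, green ✓
(B=P32, C=7): rows 4, 6 → A = blue, blue ✓
Two rows agree on {B, C} but differ on A, so {B, C} -> A does not hold.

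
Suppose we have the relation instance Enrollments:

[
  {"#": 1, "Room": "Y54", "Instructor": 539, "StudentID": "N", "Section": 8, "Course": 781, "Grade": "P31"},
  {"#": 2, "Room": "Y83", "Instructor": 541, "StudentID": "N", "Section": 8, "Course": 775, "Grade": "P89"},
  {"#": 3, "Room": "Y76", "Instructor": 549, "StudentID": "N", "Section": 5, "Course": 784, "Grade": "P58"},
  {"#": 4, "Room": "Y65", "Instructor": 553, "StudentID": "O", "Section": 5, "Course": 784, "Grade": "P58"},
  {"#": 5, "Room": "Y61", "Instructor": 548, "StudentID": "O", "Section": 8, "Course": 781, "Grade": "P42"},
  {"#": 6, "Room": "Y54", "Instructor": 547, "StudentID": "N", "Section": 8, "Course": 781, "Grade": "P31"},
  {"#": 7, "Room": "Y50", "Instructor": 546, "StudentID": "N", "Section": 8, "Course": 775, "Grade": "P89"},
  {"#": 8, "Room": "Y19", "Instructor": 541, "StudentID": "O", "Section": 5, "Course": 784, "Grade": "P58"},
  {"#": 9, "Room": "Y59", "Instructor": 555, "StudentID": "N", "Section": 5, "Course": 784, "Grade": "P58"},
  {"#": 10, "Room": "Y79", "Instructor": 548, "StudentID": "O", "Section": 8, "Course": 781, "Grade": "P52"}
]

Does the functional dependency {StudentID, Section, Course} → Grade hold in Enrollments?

No

(StudentID=N, Section=8, Course=781): rows 1, 6 → Grade = P31, P31 ✓
(StudentID=N, Section=8, Course=775): rows 2, 7 → Grade = P89, P89 ✓
(StudentID=N, Section=5, Course=784): rows 3, 9 → Grade = P58, P58 ✓
(StudentID=O, Section=5, Course=784): rows 4, 8 → Grade = P58, P58 ✓
(StudentID=O, Section=8, Course=781): rows 5, 10 → Grade takes values {P42, P52} — violation
Two rows agree on {StudentID, Section, Course} but differ on Grade, so {StudentID, Section, Course} → Grade does not hold.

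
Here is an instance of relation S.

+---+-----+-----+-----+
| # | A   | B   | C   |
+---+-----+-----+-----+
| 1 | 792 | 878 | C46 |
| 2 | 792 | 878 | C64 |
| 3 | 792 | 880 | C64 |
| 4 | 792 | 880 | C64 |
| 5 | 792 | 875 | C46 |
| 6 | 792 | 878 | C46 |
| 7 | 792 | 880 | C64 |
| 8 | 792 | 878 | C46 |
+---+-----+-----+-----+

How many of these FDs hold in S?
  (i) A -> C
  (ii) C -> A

(i) A -> C: A=792: rows 1, 2, 3, 4, 5, 6, 7, 8 → C takes values {C46, C64} — violation — fails.
(ii) C -> A: every LHS value maps to a single RHS value — holds.
1 of the 2 dependencies holds.

1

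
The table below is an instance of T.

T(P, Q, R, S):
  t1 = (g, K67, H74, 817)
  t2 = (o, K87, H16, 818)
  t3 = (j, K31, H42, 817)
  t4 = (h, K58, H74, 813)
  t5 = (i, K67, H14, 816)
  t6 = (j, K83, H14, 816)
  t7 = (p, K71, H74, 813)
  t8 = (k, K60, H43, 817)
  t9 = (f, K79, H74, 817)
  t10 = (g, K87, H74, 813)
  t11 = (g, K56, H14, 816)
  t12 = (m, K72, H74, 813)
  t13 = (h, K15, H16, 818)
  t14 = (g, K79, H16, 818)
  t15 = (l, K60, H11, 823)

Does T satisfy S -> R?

S=817: rows 1, 3, 8, 9 → R takes values {H74, H42, H43} — violation
S=818: rows 2, 13, 14 → R = H16, H16, H16 ✓
S=813: rows 4, 7, 10, 12 → R = H74, H74, H74, H74 ✓
S=816: rows 5, 6, 11 → R = H14, H14, H14 ✓
S=823: row 15 → R = H11 ✓
Two rows agree on S but differ on R, so S -> R does not hold.

No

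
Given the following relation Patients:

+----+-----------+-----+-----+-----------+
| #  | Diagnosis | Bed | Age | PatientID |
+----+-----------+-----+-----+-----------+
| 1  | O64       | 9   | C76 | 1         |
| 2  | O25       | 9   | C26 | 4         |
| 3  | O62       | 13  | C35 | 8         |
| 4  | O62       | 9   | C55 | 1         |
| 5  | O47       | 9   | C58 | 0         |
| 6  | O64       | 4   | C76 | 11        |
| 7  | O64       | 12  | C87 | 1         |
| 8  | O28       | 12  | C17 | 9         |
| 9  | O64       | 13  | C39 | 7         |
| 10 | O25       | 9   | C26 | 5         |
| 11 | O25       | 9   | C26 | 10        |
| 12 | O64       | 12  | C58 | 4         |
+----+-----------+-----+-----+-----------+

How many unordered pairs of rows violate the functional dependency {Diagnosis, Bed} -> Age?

1

(Diagnosis=O25, Bed=9): all 3 rows agree on Age — 0 pairs.
(Diagnosis=O64, Bed=12): violating pairs (7,12) — 1 pair.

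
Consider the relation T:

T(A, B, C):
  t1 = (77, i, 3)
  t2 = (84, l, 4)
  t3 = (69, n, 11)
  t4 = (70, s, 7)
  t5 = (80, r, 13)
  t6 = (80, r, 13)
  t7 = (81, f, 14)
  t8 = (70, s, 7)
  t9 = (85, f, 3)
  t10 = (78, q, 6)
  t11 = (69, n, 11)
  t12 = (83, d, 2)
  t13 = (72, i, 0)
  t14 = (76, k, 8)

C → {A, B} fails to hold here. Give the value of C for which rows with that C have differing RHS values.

C=3: rows 1, 9 → {A,B} takes values {(77, i), (85, f)} — violation
C=4: row 2 → {A,B} = (84, l) ✓
C=11: rows 3, 11 → {A,B} = (69, n), (69, n) ✓
C=7: rows 4, 8 → {A,B} = (70, s), (70, s) ✓
C=13: rows 5, 6 → {A,B} = (80, r), (80, r) ✓
C=14: row 7 → {A,B} = (81, f) ✓
C=6: row 10 → {A,B} = (78, q) ✓
C=2: row 12 → {A,B} = (83, d) ✓
C=0: row 13 → {A,B} = (72, i) ✓
C=8: row 14 → {A,B} = (76, k) ✓
The only C value with inconsistent RHS is C=3.

3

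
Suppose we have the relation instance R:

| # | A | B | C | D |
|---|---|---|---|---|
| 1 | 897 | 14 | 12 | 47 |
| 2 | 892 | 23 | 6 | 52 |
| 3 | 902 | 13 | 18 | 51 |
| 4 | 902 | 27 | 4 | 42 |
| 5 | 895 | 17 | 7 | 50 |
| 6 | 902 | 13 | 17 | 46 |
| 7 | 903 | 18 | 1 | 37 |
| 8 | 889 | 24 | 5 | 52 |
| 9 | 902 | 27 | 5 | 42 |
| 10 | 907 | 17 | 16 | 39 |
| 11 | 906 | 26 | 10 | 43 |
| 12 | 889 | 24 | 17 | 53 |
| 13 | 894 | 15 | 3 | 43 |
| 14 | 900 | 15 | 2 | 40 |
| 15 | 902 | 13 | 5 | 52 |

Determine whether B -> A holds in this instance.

No

B=14: row 1 → A = 897 ✓
B=23: row 2 → A = 892 ✓
B=13: rows 3, 6, 15 → A = 902, 902, 902 ✓
B=27: rows 4, 9 → A = 902, 902 ✓
B=17: rows 5, 10 → A takes values {895, 907} — violation
B=18: row 7 → A = 903 ✓
B=24: rows 8, 12 → A = 889, 889 ✓
B=26: row 11 → A = 906 ✓
B=15: rows 13, 14 → A takes values {894, 900} — violation
Two rows agree on B but differ on A, so B -> A does not hold.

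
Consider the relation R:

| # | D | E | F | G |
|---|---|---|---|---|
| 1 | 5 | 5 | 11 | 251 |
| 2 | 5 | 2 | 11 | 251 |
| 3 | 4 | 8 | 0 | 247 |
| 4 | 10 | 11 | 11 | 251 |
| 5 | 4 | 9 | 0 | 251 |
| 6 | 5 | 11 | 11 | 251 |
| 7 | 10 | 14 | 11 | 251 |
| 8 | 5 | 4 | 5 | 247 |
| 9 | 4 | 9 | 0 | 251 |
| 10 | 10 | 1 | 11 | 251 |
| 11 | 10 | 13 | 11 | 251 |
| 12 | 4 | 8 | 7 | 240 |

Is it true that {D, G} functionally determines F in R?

(D=5, G=251): rows 1, 2, 6 → F = 11, 11, 11 ✓
(D=4, G=247): row 3 → F = 0 ✓
(D=10, G=251): rows 4, 7, 10, 11 → F = 11, 11, 11, 11 ✓
(D=4, G=251): rows 5, 9 → F = 0, 0 ✓
(D=5, G=247): row 8 → F = 5 ✓
(D=4, G=240): row 12 → F = 7 ✓
Every {D, G} value is associated with a single F value, so {D, G} → F holds.

Yes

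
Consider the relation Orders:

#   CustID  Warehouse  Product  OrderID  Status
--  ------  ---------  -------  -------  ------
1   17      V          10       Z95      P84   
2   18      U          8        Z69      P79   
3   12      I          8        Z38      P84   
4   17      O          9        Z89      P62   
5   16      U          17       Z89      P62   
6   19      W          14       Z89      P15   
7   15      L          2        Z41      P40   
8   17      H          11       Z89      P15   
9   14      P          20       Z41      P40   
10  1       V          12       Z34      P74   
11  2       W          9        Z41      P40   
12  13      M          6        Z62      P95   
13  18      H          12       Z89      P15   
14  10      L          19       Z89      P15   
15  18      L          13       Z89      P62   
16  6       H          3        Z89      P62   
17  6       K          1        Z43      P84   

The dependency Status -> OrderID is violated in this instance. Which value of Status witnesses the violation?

Status=P84: rows 1, 3, 17 → OrderID takes values {Z95, Z38, Z43} — violation
Status=P79: row 2 → OrderID = Z69 ✓
Status=P62: rows 4, 5, 15, 16 → OrderID = Z89, Z89, Z89, Z89 ✓
Status=P15: rows 6, 8, 13, 14 → OrderID = Z89, Z89, Z89, Z89 ✓
Status=P40: rows 7, 9, 11 → OrderID = Z41, Z41, Z41 ✓
Status=P74: row 10 → OrderID = Z34 ✓
Status=P95: row 12 → OrderID = Z62 ✓
The only Status value with inconsistent OrderID is Status=P84.

P84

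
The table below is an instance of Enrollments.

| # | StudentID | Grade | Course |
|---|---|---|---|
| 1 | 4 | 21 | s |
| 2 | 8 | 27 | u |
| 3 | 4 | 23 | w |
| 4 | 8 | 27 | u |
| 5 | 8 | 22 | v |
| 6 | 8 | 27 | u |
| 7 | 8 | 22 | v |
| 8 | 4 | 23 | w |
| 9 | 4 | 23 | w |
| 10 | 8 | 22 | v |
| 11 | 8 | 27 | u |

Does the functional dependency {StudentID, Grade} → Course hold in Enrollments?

(StudentID=4, Grade=21): row 1 → Course = s ✓
(StudentID=8, Grade=27): rows 2, 4, 6, 11 → Course = u, u, u, u ✓
(StudentID=4, Grade=23): rows 3, 8, 9 → Course = w, w, w ✓
(StudentID=8, Grade=22): rows 5, 7, 10 → Course = v, v, v ✓
Every {StudentID, Grade} value is associated with a single Course value, so {StudentID, Grade} → Course holds.

Yes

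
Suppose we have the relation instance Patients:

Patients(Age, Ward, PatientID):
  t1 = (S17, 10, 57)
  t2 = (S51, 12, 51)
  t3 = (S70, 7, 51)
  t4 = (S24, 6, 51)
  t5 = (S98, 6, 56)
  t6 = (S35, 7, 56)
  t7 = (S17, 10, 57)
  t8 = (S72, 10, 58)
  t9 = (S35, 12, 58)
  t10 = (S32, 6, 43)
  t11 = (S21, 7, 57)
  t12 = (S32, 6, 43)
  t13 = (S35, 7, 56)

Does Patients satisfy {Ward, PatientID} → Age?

(Ward=10, PatientID=57): rows 1, 7 → Age = S17, S17 ✓
(Ward=12, PatientID=51): row 2 → Age = S51 ✓
(Ward=7, PatientID=51): row 3 → Age = S70 ✓
(Ward=6, PatientID=51): row 4 → Age = S24 ✓
(Ward=6, PatientID=56): row 5 → Age = S98 ✓
(Ward=7, PatientID=56): rows 6, 13 → Age = S35, S35 ✓
(Ward=10, PatientID=58): row 8 → Age = S72 ✓
(Ward=12, PatientID=58): row 9 → Age = S35 ✓
(Ward=6, PatientID=43): rows 10, 12 → Age = S32, S32 ✓
(Ward=7, PatientID=57): row 11 → Age = S21 ✓
Every {Ward, PatientID} value is associated with a single Age value, so {Ward, PatientID} → Age holds.

Yes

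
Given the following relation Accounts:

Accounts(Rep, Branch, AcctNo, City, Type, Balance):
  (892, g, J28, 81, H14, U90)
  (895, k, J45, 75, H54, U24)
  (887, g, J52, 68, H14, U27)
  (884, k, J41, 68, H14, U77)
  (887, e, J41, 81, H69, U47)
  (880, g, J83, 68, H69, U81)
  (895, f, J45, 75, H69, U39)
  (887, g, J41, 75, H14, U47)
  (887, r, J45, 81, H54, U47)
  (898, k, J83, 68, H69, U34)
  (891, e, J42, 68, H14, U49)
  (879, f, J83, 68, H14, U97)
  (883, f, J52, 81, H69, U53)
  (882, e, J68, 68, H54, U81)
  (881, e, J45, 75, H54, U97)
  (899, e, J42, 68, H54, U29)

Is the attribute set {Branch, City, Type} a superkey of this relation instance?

No

Two distinct rows share (Branch=e, City=68, Type=H54), so {Branch, City, Type} does not determine every attribute — not a superkey.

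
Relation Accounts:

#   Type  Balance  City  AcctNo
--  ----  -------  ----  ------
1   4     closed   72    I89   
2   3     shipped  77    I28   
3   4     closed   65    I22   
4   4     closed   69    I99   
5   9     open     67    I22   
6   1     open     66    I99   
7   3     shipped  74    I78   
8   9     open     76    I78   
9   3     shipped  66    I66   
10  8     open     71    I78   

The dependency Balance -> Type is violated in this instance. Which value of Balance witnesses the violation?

Balance=closed: rows 1, 3, 4 → Type = 4, 4, 4 ✓
Balance=shipped: rows 2, 7, 9 → Type = 3, 3, 3 ✓
Balance=open: rows 5, 6, 8, 10 → Type takes values {9, 1, 8} — violation
The only Balance value with inconsistent Type is Balance=open.

open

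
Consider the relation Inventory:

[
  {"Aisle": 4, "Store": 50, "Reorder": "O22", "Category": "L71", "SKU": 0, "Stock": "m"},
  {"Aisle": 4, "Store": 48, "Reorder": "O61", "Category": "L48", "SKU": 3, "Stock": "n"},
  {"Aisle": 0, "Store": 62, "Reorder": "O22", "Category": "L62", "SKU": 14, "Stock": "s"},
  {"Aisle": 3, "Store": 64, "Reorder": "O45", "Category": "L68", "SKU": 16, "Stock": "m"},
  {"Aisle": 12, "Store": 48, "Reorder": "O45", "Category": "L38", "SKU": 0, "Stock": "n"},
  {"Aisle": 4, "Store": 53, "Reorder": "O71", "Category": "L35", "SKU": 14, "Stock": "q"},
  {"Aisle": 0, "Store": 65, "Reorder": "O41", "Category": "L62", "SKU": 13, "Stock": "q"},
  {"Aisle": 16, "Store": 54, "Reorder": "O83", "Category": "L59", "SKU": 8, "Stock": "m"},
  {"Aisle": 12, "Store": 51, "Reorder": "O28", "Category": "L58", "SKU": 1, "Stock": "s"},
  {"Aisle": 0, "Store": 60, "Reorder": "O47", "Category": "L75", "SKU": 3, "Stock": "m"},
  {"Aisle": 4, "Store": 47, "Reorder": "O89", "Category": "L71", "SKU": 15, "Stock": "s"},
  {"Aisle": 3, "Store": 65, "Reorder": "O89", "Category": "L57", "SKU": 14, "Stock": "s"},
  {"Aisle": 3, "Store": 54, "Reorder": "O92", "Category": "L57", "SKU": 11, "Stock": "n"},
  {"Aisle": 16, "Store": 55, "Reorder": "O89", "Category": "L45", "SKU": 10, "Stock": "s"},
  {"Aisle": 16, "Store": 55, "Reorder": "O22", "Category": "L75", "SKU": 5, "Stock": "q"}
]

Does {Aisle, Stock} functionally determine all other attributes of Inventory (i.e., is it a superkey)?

Yes

All 15 rows have distinct {Aisle, Stock} values, so {Aisle, Stock} → (all attributes) holds and {Aisle, Stock} is a superkey.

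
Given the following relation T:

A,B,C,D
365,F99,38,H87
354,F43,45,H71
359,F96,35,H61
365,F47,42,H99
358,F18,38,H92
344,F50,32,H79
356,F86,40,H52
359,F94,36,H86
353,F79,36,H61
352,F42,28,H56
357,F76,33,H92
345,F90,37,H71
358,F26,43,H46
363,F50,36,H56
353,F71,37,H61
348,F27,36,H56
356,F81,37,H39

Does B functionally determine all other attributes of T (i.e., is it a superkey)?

No

Two distinct rows share B=F50, so B does not determine every attribute — not a superkey.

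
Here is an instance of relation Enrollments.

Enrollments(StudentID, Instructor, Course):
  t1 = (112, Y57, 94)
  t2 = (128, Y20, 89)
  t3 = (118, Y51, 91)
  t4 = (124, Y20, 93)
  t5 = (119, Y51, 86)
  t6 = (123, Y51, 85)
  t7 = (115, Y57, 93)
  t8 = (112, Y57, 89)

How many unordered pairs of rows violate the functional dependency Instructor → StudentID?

6

Instructor=Y57: violating pairs (1,7), (7,8) — 2 pairs.
Instructor=Y20: violating pairs (2,4) — 1 pair.
Instructor=Y51: violating pairs (3,5), (3,6), (5,6) — 3 pairs.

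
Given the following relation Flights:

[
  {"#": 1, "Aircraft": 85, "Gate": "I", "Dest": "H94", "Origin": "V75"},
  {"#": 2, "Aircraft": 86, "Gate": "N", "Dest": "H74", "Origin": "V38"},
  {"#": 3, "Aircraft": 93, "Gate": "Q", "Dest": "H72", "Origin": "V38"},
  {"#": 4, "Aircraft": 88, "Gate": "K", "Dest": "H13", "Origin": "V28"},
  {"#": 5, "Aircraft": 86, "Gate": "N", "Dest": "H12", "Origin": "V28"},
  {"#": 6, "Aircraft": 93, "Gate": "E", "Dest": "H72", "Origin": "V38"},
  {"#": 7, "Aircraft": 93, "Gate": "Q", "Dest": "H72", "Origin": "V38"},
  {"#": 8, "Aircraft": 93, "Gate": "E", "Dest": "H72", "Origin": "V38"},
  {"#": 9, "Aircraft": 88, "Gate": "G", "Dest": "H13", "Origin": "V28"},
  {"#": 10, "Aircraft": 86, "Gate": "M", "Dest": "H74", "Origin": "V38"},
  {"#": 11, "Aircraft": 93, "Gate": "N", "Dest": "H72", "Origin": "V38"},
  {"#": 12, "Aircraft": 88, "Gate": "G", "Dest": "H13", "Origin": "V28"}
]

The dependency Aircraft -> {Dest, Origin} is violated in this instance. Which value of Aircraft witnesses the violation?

86

Aircraft=85: row 1 → {Dest,Origin} = (H94, V75) ✓
Aircraft=86: rows 2, 5, 10 → {Dest,Origin} takes values {(H74, V38), (H12, V28)} — violation
Aircraft=93: rows 3, 6, 7, 8, 11 → {Dest,Origin} = (H72, V38), (H72, V38), (H72, V38), (H72, V38), (H72, V38) ✓
Aircraft=88: rows 4, 9, 12 → {Dest,Origin} = (H13, V28), (H13, V28), (H13, V28) ✓
The only Aircraft value with inconsistent RHS is Aircraft=86.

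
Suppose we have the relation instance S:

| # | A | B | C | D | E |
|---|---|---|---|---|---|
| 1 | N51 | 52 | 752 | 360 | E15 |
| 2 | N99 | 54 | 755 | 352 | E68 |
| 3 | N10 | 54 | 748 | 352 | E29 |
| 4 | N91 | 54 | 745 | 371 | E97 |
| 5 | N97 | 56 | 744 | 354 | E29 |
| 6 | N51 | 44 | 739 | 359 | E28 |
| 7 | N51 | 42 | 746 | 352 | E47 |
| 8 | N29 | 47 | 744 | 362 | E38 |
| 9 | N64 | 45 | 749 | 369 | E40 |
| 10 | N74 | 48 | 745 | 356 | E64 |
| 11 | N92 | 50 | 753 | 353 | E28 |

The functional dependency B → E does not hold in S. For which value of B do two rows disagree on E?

54

B=52: row 1 → E = E15 ✓
B=54: rows 2, 3, 4 → E takes values {E68, E29, E97} — violation
B=56: row 5 → E = E29 ✓
B=44: row 6 → E = E28 ✓
B=42: row 7 → E = E47 ✓
B=47: row 8 → E = E38 ✓
B=45: row 9 → E = E40 ✓
B=48: row 10 → E = E64 ✓
B=50: row 11 → E = E28 ✓
The only B value with inconsistent E is B=54.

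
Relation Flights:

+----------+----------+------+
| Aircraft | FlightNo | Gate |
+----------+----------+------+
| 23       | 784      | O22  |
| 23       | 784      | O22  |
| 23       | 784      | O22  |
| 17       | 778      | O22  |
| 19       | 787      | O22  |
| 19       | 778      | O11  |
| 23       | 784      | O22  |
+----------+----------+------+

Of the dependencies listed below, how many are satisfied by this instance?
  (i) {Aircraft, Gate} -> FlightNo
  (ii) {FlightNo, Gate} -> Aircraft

(i) {Aircraft, Gate} -> FlightNo: every LHS value maps to a single RHS value — holds.
(ii) {FlightNo, Gate} -> Aircraft: every LHS value maps to a single RHS value — holds.
2 of the 2 dependencies hold.

2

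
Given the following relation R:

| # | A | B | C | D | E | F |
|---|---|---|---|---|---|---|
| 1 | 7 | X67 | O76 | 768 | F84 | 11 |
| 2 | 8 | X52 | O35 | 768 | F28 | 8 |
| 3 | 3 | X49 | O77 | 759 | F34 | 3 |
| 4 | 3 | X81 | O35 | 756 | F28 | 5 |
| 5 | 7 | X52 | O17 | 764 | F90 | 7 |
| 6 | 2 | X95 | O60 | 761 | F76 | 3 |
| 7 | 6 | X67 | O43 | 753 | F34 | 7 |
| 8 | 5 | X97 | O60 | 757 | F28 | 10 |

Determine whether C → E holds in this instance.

C=O76: row 1 → E = F84 ✓
C=O35: rows 2, 4 → E = F28, F28 ✓
C=O77: row 3 → E = F34 ✓
C=O17: row 5 → E = F90 ✓
C=O60: rows 6, 8 → E takes values {F76, F28} — violation
C=O43: row 7 → E = F34 ✓
Two rows agree on C but differ on E, so C → E does not hold.

No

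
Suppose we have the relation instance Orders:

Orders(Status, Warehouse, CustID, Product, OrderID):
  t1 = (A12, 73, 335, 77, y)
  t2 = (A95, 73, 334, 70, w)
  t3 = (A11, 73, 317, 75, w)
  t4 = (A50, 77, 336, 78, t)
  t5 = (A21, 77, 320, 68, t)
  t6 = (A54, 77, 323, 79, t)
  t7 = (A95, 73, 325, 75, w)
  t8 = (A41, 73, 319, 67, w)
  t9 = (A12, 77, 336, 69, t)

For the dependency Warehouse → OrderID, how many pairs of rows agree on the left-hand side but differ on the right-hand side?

Warehouse=73: violating pairs (1,2), (1,3), (1,7), (1,8) — 4 pairs.
Warehouse=77: all 4 rows agree on OrderID — 0 pairs.

4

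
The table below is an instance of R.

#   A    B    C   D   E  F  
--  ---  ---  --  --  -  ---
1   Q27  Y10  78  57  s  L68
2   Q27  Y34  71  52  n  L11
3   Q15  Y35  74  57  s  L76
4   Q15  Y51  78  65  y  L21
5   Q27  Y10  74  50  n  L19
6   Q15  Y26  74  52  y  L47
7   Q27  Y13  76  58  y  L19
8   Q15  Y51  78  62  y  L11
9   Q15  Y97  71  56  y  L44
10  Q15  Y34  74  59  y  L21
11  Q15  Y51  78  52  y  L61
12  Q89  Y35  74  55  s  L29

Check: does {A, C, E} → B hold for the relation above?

(A=Q27, C=78, E=s): row 1 → B = Y10 ✓
(A=Q27, C=71, E=n): row 2 → B = Y34 ✓
(A=Q15, C=74, E=s): row 3 → B = Y35 ✓
(A=Q15, C=78, E=y): rows 4, 8, 11 → B = Y51, Y51, Y51 ✓
(A=Q27, C=74, E=n): row 5 → B = Y10 ✓
(A=Q15, C=74, E=y): rows 6, 10 → B takes values {Y26, Y34} — violation
(A=Q27, C=76, E=y): row 7 → B = Y13 ✓
(A=Q15, C=71, E=y): row 9 → B = Y97 ✓
(A=Q89, C=74, E=s): row 12 → B = Y35 ✓
Two rows agree on {A, C, E} but differ on B, so {A, C, E} → B does not hold.

No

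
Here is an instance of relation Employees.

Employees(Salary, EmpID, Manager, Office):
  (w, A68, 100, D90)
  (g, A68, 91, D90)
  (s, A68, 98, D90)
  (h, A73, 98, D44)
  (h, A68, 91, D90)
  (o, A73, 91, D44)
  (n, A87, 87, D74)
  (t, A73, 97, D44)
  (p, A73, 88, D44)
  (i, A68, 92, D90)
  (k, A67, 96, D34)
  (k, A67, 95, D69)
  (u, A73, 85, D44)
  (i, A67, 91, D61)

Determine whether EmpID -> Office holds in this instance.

EmpID=A68: 5 rows → Office = D90, D90, D90, D90, D90 ✓
EmpID=A73: 5 rows → Office = D44, D44, D44, D44, D44 ✓
EmpID=A87: 1 row → Office = D74 ✓
EmpID=A67: 3 rows → Office takes values {D34, D69, D61} — violation
Two rows agree on EmpID but differ on Office, so EmpID -> Office does not hold.

No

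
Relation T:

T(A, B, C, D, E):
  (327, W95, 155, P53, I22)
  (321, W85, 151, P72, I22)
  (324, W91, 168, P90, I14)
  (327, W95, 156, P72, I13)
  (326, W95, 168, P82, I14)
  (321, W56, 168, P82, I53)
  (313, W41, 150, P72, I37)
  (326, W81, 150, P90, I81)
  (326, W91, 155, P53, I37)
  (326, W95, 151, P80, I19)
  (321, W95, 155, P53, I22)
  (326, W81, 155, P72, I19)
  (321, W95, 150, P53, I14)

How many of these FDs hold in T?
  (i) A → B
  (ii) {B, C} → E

1

(i) A → B: A=321: 4 rows → B takes values {W85, W56, W95} — violation; A=326: 5 rows → B takes values {W95, W81, W91} — violation — fails.
(ii) {B, C} → E: every LHS value maps to a single RHS value — holds.
1 of the 2 dependencies holds.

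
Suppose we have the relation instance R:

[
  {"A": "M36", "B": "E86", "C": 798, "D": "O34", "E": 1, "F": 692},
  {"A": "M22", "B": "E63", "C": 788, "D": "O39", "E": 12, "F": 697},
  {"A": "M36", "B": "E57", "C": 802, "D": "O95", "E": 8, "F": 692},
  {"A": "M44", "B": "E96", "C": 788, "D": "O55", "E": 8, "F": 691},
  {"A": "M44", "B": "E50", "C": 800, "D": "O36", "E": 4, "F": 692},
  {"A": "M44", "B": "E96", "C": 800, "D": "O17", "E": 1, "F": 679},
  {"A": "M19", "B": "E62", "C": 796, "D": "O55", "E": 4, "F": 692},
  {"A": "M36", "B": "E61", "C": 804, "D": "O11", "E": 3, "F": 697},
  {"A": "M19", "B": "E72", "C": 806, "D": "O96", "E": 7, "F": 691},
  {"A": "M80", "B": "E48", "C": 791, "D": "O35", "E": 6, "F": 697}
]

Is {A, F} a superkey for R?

No

Two distinct rows share (A=M36, F=692), so {A, F} does not determine every attribute — not a superkey.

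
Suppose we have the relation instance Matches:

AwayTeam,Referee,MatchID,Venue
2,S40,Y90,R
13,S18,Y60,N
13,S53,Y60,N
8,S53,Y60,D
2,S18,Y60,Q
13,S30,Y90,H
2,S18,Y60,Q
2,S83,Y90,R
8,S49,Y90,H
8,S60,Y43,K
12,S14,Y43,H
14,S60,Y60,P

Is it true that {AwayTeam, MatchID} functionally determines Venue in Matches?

(AwayTeam=2, MatchID=Y90): 2 rows → Venue = R, R ✓
(AwayTeam=13, MatchID=Y60): 2 rows → Venue = N, N ✓
(AwayTeam=8, MatchID=Y60): 1 row → Venue = D ✓
(AwayTeam=2, MatchID=Y60): 2 rows → Venue = Q, Q ✓
(AwayTeam=13, MatchID=Y90): 1 row → Venue = H ✓
(AwayTeam=8, MatchID=Y90): 1 row → Venue = H ✓
(AwayTeam=8, MatchID=Y43): 1 row → Venue = K ✓
(AwayTeam=12, MatchID=Y43): 1 row → Venue = H ✓
(AwayTeam=14, MatchID=Y60): 1 row → Venue = P ✓
Every {AwayTeam, MatchID} value is associated with a single Venue value, so {AwayTeam, MatchID} → Venue holds.

Yes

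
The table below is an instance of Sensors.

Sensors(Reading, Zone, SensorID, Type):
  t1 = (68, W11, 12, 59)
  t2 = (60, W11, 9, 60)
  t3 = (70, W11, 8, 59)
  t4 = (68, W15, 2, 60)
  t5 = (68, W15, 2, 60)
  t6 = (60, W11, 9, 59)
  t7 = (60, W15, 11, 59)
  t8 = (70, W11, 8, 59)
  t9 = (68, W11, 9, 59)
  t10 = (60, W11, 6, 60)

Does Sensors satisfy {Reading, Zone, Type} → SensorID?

No

(Reading=68, Zone=W11, Type=59): rows 1, 9 → SensorID takes values {12, 9} — violation
(Reading=60, Zone=W11, Type=60): rows 2, 10 → SensorID takes values {9, 6} — violation
(Reading=70, Zone=W11, Type=59): rows 3, 8 → SensorID = 8, 8 ✓
(Reading=68, Zone=W15, Type=60): rows 4, 5 → SensorID = 2, 2 ✓
(Reading=60, Zone=W11, Type=59): row 6 → SensorID = 9 ✓
(Reading=60, Zone=W15, Type=59): row 7 → SensorID = 11 ✓
Two rows agree on {Reading, Zone, Type} but differ on SensorID, so {Reading, Zone, Type} → SensorID does not hold.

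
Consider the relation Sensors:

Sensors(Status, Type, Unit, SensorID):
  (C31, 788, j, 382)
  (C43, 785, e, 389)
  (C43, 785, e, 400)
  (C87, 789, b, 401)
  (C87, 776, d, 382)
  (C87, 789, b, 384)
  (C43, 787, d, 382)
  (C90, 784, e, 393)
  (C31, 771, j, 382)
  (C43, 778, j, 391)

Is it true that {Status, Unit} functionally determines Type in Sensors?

No

(Status=C31, Unit=j): 2 rows → Type takes values {788, 771} — violation
(Status=C43, Unit=e): 2 rows → Type = 785, 785 ✓
(Status=C87, Unit=b): 2 rows → Type = 789, 789 ✓
(Status=C87, Unit=d): 1 row → Type = 776 ✓
(Status=C43, Unit=d): 1 row → Type = 787 ✓
(Status=C90, Unit=e): 1 row → Type = 784 ✓
(Status=C43, Unit=j): 1 row → Type = 778 ✓
Two rows agree on {Status, Unit} but differ on Type, so {Status, Unit} → Type does not hold.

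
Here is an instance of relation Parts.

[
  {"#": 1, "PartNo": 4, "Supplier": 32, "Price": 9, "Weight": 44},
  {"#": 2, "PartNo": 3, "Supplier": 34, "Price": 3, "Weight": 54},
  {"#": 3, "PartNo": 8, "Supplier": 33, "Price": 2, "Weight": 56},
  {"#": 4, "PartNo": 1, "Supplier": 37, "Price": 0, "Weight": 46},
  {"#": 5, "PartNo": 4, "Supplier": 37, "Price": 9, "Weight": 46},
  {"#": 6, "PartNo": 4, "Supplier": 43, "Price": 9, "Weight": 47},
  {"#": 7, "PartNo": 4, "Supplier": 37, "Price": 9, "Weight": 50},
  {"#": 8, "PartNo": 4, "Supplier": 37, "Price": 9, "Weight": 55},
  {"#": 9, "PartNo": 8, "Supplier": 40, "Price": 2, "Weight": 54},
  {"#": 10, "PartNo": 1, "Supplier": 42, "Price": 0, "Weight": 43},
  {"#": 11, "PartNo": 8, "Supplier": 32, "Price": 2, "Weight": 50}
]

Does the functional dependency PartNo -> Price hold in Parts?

PartNo=4: rows 1, 5, 6, 7, 8 → Price = 9, 9, 9, 9, 9 ✓
PartNo=3: row 2 → Price = 3 ✓
PartNo=8: rows 3, 9, 11 → Price = 2, 2, 2 ✓
PartNo=1: rows 4, 10 → Price = 0, 0 ✓
Every PartNo value is associated with a single Price value, so PartNo -> Price holds.

Yes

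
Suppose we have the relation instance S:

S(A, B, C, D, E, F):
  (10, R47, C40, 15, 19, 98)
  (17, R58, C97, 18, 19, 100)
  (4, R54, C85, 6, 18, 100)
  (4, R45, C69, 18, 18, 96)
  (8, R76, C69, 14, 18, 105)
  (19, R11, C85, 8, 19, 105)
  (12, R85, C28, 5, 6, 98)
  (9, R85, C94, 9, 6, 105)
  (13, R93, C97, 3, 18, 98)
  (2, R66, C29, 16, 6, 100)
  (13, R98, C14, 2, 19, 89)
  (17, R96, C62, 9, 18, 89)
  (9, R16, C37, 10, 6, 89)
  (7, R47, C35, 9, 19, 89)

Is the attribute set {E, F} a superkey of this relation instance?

No

Two distinct rows share (E=19, F=89), so {E, F} does not determine every attribute — not a superkey.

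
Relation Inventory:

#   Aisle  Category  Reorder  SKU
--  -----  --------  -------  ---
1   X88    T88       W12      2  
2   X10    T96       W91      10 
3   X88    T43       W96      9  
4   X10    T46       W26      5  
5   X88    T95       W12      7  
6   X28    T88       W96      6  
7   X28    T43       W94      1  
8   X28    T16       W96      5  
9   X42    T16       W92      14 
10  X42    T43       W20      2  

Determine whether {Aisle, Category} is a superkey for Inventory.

All 10 rows have distinct {Aisle, Category} values, so {Aisle, Category} → (all attributes) holds and {Aisle, Category} is a superkey.

Yes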